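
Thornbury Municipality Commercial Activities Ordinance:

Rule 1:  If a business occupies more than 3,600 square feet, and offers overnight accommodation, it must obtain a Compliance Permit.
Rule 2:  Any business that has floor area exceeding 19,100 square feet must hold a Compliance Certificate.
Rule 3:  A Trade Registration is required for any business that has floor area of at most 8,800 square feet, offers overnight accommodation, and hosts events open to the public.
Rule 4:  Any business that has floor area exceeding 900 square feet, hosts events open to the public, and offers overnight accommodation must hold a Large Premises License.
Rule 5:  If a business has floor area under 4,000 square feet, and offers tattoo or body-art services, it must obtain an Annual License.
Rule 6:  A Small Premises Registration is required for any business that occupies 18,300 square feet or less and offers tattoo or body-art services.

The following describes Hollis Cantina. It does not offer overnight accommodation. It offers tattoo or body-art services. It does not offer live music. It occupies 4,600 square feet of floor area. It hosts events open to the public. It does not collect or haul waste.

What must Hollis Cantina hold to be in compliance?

Rule 1: floor area 4,600 square feet > 3,600 square feet; does not offer overnight accommodation → Compliance Permit not required.
Rule 2: floor area 4,600 square feet ≤ 19,100 square feet → Compliance Certificate not required.
Rule 3: floor area 4,600 square feet ≤ 8,800 square feet; does not offer overnight accommodation; hosts events open to the public → Trade Registration not required.
Rule 4: floor area 4,600 square feet > 900 square feet; hosts events open to the public; does not offer overnight accommodation → Large Premises License not required.
Rule 5: floor area 4,600 square feet ≥ 4,000 square feet; offers tattoo or body-art services → Annual License not required.
Rule 6: floor area 4,600 square feet ≤ 18,300 square feet; offers tattoo or body-art services → Small Premises Registration required.

Small Premises Registration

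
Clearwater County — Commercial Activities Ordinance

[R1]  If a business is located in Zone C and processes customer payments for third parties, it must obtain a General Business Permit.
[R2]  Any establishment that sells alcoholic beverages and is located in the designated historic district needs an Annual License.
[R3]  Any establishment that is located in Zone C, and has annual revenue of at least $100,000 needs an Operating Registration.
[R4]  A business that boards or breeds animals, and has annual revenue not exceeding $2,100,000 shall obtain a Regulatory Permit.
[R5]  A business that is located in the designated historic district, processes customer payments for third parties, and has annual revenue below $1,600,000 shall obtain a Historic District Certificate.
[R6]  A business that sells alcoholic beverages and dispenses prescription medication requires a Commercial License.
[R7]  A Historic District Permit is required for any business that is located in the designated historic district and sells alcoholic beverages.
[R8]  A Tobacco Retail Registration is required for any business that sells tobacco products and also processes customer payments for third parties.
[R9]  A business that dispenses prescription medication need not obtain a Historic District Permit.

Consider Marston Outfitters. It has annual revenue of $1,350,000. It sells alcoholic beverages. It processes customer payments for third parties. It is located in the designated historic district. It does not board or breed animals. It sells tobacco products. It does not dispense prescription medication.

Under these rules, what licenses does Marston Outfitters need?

[R1] is located in the designated historic district (not: is located in Zone C); processes customer payments for third parties → General Business Permit not required.
[R2] sells alcoholic beverages; is located in the designated historic district → Annual License required.
[R3] is located in the designated historic district (not: is located in Zone C); revenue $1,350,000 ≥ $100,000 → Operating Registration not required.
[R4] does not board or breed animals; revenue $1,350,000 ≤ $2,100,000 → Regulatory Permit not required.
[R5] is located in the designated historic district; processes customer payments for third parties; revenue $1,350,000 < $1,600,000 → Historic District Certificate required.
[R6] sells alcoholic beverages; does not dispense prescription medication → Commercial License not required.
[R7] is located in the designated historic district; sells alcoholic beverages → Historic District Permit required.
[R8] sells tobacco products; processes customer payments for third parties → Tobacco Retail Registration required.
[R9] does not dispense prescription medication → Historic District Permit exemption does not apply.

Annual License, Historic District Certificate, Historic District Permit, Tobacco Retail Registration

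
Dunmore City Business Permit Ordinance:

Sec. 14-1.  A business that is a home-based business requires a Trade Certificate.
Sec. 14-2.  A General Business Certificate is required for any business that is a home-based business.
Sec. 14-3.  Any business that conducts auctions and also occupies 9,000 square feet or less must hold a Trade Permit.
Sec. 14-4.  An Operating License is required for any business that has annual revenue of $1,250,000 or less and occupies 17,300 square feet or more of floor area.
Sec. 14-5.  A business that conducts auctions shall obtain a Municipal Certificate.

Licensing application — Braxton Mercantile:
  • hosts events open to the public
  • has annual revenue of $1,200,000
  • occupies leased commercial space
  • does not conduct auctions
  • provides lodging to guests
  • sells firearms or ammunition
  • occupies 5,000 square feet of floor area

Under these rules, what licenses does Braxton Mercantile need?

None

Sec. 14-1. occupies leased commercial space (not: is a home-based business) → Trade Certificate not required.
Sec. 14-2. occupies leased commercial space (not: is a home-based business) → General Business Certificate not required.
Sec. 14-3. does not conduct auctions; floor area 5,000 square feet ≤ 9,000 square feet → Trade Permit not required.
Sec. 14-4. revenue $1,200,000 ≤ $1,250,000; floor area 5,000 square feet < 17,300 square feet → Operating License not required.
Sec. 14-5. does not conduct auctions → Municipal Certificate not required.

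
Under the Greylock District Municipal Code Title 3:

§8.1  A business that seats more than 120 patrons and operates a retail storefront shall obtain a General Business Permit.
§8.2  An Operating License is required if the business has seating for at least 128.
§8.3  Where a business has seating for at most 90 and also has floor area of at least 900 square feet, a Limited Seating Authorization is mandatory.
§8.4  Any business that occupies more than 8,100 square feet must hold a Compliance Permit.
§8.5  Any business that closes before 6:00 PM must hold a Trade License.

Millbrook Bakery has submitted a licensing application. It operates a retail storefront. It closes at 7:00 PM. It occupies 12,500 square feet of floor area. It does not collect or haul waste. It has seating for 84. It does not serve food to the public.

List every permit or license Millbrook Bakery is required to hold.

Compliance Permit, Limited Seating Authorization

§8.1 seating 84 ≤ 120; operates a retail storefront → General Business Permit not required.
§8.2 seating 84 < 128 → Operating License not required.
§8.3 seating 84 ≤ 90; floor area 12,500 square feet ≥ 900 square feet → Limited Seating Authorization required.
§8.4 floor area 12,500 square feet > 8,100 square feet → Compliance Permit required.
§8.5 closes 7:00 PM, after 6:00 PM → Trade License not required.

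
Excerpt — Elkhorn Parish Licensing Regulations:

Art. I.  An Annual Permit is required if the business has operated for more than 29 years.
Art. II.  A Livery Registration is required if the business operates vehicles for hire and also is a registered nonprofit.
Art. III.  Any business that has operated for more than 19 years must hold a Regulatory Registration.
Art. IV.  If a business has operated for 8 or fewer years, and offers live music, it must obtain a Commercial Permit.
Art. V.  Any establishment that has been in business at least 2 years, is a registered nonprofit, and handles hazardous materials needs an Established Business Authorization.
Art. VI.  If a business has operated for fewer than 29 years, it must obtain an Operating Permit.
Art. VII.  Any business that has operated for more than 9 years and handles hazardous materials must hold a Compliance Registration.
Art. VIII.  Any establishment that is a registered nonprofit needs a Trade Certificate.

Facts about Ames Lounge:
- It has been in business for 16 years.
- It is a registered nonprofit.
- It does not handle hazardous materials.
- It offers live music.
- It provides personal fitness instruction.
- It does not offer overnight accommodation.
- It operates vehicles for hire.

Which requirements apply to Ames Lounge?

Livery Registration, Operating Permit, Trade Certificate

Art. I. years in business 16 ≤ 29 → Annual Permit not required.
Art. II. operates vehicles for hire; is a registered nonprofit → Livery Registration required.
Art. III. years in business 16 ≤ 19 → Regulatory Registration not required.
Art. IV. years in business 16 > 8; offers live music → Commercial Permit not required.
Art. V. years in business 16 ≥ 2; is a registered nonprofit; does not handle hazardous materials → Established Business Authorization not required.
Art. VI. years in business 16 < 29 → Operating Permit required.
Art. VII. years in business 16 > 9; does not handle hazardous materials → Compliance Registration not required.
Art. VIII. is a registered nonprofit → Trade Certificate required.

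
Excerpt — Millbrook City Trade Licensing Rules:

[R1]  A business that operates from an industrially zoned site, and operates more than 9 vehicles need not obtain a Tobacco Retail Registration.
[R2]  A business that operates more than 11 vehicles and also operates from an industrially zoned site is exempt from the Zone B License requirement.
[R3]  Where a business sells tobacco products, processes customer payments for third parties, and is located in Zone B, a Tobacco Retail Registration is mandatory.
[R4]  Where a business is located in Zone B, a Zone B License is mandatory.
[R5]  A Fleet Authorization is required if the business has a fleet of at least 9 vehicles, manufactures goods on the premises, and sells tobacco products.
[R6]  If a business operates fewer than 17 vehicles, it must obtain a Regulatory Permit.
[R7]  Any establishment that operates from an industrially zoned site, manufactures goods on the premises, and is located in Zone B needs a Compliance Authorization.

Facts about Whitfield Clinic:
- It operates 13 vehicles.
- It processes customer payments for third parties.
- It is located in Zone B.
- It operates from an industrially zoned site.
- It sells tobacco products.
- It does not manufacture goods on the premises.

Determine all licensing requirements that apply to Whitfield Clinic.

[R1] operates from an industrially zoned site; vehicles 13 > 9 → exempt from Tobacco Retail Registration.
[R2] vehicles 13 > 11; operates from an industrially zoned site → exempt from Zone B License.
[R3] sells tobacco products; processes customer payments for third parties; is located in Zone B → Tobacco Retail Registration required.
[R4] is located in Zone B → Zone B License required.
[R5] vehicles 13 ≥ 9; does not manufacture goods on the premises; sells tobacco products → Fleet Authorization not required.
[R6] vehicles 13 < 17 → Regulatory Permit required.
[R7] operates from an industrially zoned site; does not manufacture goods on the premises; is located in Zone B → Compliance Authorization not required.

Regulatory Permit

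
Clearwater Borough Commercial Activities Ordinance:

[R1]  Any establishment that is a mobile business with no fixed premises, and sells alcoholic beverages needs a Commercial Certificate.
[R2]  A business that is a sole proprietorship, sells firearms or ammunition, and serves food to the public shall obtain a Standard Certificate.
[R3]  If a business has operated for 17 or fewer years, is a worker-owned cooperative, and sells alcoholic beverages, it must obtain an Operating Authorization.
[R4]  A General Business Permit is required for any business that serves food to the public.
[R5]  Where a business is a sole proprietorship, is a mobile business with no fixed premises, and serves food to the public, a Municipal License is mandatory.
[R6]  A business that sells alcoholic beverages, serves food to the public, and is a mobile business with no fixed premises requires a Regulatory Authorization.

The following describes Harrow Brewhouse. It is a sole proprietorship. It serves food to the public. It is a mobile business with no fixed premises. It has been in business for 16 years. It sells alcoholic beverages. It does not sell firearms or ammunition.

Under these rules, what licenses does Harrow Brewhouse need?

[R1] is a mobile business with no fixed premises; sells alcoholic beverages → Commercial Certificate required.
[R2] is a sole proprietorship; does not sell firearms or ammunition; serves food to the public → Standard Certificate not required.
[R3] years in business 16 ≤ 17; is a sole proprietorship (not: is a worker-owned cooperative); sells alcoholic beverages → Operating Authorization not required.
[R4] serves food to the public → General Business Permit required.
[R5] is a sole proprietorship; is a mobile business with no fixed premises; serves food to the public → Municipal License required.
[R6] sells alcoholic beverages; serves food to the public; is a mobile business with no fixed premises → Regulatory Authorization required.

Commercial Certificate, General Business Permit, Municipal License, Regulatory Authorization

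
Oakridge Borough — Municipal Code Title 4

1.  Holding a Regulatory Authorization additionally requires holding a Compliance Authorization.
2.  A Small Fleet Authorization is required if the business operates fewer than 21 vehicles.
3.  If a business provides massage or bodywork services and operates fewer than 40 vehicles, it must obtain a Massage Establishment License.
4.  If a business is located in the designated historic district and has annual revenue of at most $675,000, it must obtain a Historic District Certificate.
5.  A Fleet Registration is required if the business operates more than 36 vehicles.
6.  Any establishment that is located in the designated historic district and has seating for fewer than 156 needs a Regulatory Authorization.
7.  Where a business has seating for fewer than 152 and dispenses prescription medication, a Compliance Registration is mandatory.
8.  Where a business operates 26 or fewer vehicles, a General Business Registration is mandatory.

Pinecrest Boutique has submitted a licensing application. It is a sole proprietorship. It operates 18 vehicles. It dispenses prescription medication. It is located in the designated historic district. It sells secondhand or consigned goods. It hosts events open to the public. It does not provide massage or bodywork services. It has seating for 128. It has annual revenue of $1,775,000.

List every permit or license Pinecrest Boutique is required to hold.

Compliance Authorization, Compliance Registration, General Business Registration, Regulatory Authorization, Small Fleet Authorization

1. Regulatory Authorization is required → Compliance Authorization also required.
2. vehicles 18 < 21 → Small Fleet Authorization required.
3. does not provide massage or bodywork services; vehicles 18 < 40 → Massage Establishment License not required.
4. is located in the designated historic district; revenue $1,775,000 > $675,000 → Historic District Certificate not required.
5. vehicles 18 ≤ 36 → Fleet Registration not required.
6. is located in the designated historic district; seating 128 < 156 → Regulatory Authorization required.
7. seating 128 < 152; dispenses prescription medication → Compliance Registration required.
8. vehicles 18 ≤ 26 → General Business Registration required.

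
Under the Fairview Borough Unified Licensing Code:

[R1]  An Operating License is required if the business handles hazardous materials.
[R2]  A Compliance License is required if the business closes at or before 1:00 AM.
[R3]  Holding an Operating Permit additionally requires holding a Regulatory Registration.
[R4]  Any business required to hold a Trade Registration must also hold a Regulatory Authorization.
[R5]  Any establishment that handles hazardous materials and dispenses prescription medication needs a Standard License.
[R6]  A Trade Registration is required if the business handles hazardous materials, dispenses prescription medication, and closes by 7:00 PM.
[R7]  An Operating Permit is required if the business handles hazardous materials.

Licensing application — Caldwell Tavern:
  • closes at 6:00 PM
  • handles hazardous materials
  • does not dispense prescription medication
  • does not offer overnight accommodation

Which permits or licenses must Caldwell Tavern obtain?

[R1] handles hazardous materials → Operating License required.
[R2] closes 6:00 PM, at/before 1:00 AM → Compliance License required.
[R3] Operating Permit is required → Regulatory Registration also required.
[R4] Trade Registration is not required → no effect.
[R5] handles hazardous materials; does not dispense prescription medication → Standard License not required.
[R6] handles hazardous materials; does not dispense prescription medication; closes 6:00 PM, at/before 7:00 PM → Trade Registration not required.
[R7] handles hazardous materials → Operating Permit required.

Compliance License, Operating License, Operating Permit, Regulatory Registration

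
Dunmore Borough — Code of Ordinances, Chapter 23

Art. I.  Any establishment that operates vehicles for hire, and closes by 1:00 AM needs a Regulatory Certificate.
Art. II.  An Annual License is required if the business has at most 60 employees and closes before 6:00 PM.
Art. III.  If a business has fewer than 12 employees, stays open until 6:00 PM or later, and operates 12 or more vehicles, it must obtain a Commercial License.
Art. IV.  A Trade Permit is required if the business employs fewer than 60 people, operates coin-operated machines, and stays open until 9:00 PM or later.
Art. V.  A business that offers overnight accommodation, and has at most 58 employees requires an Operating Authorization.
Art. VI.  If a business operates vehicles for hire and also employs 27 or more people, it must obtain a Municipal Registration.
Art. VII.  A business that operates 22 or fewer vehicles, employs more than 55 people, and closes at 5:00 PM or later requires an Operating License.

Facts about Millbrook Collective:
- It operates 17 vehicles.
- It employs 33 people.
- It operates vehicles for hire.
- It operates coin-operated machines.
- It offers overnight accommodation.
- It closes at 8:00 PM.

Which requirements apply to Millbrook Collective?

Art. I. operates vehicles for hire; closes 8:00 PM, at/before 1:00 AM → Regulatory Certificate required.
Art. II. employees 33 ≤ 60; closes 8:00 PM, after 6:00 PM → Annual License not required.
Art. III. employees 33 ≥ 12; closes 8:00 PM, after 6:00 PM; vehicles 17 ≥ 12 → Commercial License not required.
Art. IV. employees 33 < 60; operates coin-operated machines; closes 8:00 PM, at/before 9:00 PM → Trade Permit not required.
Art. V. offers overnight accommodation; employees 33 ≤ 58 → Operating Authorization required.
Art. VI. operates vehicles for hire; employees 33 ≥ 27 → Municipal Registration required.
Art. VII. vehicles 17 ≤ 22; employees 33 ≤ 55; closes 8:00 PM, after 5:00 PM → Operating License not required.

Municipal Registration, Operating Authorization, Regulatory Certificate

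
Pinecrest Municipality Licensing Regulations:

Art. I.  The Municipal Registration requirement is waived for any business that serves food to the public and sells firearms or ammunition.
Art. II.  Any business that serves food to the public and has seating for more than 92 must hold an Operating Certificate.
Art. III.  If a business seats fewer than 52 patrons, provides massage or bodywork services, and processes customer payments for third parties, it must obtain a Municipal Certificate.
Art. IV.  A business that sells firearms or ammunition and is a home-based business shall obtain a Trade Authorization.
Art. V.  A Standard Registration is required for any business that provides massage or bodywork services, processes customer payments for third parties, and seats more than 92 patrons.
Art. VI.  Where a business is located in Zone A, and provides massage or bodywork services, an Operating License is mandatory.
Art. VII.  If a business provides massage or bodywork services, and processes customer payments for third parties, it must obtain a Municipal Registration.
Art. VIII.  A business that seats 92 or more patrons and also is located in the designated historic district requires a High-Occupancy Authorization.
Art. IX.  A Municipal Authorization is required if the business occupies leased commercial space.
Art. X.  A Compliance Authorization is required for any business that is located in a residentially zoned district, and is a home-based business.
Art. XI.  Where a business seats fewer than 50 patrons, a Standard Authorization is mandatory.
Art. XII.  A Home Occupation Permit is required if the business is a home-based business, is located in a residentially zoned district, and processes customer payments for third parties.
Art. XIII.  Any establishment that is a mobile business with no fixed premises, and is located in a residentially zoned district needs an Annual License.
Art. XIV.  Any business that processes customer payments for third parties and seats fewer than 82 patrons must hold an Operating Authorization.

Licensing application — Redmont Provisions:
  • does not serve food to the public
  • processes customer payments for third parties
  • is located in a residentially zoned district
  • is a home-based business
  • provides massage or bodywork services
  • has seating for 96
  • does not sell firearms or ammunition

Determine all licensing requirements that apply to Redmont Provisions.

Compliance Authorization, Home Occupation Permit, Municipal Registration, Standard Registration

Art. I. does not serve food to the public; does not sell firearms or ammunition → Municipal Registration exemption does not apply.
Art. II. does not serve food to the public; seating 96 > 92 → Operating Certificate not required.
Art. III. seating 96 ≥ 52; provides massage or bodywork services; processes customer payments for third parties → Municipal Certificate not required.
Art. IV. does not sell firearms or ammunition; is a home-based business → Trade Authorization not required.
Art. V. provides massage or bodywork services; processes customer payments for third parties; seating 96 > 92 → Standard Registration required.
Art. VI. is located in a residentially zoned district (not: is located in Zone A); provides massage or bodywork services → Operating License not required.
Art. VII. provides massage or bodywork services; processes customer payments for third parties → Municipal Registration required.
Art. VIII. seating 96 ≥ 92; is located in a residentially zoned district (not: is located in the designated historic district) → High-Occupancy Authorization not required.
Art. IX. is a home-based business (not: occupies leased commercial space) → Municipal Authorization not required.
Art. X. is located in a residentially zoned district; is a home-based business → Compliance Authorization required.
Art. XI. seating 96 ≥ 50 → Standard Authorization not required.
Art. XII. is a home-based business; is located in a residentially zoned district; processes customer payments for third parties → Home Occupation Permit required.
Art. XIII. is a home-based business (not: is a mobile business with no fixed premises); is located in a residentially zoned district → Annual License not required.
Art. XIV. processes customer payments for third parties; seating 96 ≥ 82 → Operating Authorization not required.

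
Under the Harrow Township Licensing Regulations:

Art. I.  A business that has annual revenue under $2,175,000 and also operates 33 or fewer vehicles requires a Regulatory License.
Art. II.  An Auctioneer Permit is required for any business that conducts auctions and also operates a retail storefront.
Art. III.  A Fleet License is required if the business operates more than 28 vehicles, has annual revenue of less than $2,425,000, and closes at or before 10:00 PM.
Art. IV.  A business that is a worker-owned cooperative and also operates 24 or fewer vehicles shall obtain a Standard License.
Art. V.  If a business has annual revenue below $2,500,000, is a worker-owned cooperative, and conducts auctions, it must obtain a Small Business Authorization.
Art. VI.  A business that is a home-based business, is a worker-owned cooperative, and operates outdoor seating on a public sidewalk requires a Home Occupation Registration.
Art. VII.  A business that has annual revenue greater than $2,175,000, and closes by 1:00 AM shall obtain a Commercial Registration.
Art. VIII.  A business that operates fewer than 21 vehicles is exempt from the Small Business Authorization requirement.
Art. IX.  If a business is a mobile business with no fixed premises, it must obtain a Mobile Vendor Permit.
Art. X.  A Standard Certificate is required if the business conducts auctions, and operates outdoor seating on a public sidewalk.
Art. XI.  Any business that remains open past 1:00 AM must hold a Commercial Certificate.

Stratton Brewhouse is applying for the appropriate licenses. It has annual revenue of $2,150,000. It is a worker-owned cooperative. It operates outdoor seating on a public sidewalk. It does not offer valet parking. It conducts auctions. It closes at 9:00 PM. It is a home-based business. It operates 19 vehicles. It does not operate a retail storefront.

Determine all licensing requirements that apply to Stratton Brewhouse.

Home Occupation Registration, Regulatory License, Standard Certificate, Standard License

Art. I. revenue $2,150,000 < $2,175,000; vehicles 19 ≤ 33 → Regulatory License required.
Art. II. conducts auctions; does not operate a retail storefront → Auctioneer Permit not required.
Art. III. vehicles 19 ≤ 28; revenue $2,150,000 < $2,425,000; closes 9:00 PM, at/before 10:00 PM → Fleet License not required.
Art. IV. is a worker-owned cooperative; vehicles 19 ≤ 24 → Standard License required.
Art. V. revenue $2,150,000 < $2,500,000; is a worker-owned cooperative; conducts auctions → Small Business Authorization required.
Art. VI. is a home-based business; is a worker-owned cooperative; operates outdoor seating on a public sidewalk → Home Occupation Registration required.
Art. VII. revenue $2,150,000 ≤ $2,175,000; closes 9:00 PM, at/before 1:00 AM → Commercial Registration not required.
Art. VIII. vehicles 19 < 21 → exempt from Small Business Authorization.
Art. IX. is a home-based business (not: is a mobile business with no fixed premises) → Mobile Vendor Permit not required.
Art. X. conducts auctions; operates outdoor seating on a public sidewalk → Standard Certificate required.
Art. XI. closes 9:00 PM, at/before 1:00 AM → Commercial Certificate not required.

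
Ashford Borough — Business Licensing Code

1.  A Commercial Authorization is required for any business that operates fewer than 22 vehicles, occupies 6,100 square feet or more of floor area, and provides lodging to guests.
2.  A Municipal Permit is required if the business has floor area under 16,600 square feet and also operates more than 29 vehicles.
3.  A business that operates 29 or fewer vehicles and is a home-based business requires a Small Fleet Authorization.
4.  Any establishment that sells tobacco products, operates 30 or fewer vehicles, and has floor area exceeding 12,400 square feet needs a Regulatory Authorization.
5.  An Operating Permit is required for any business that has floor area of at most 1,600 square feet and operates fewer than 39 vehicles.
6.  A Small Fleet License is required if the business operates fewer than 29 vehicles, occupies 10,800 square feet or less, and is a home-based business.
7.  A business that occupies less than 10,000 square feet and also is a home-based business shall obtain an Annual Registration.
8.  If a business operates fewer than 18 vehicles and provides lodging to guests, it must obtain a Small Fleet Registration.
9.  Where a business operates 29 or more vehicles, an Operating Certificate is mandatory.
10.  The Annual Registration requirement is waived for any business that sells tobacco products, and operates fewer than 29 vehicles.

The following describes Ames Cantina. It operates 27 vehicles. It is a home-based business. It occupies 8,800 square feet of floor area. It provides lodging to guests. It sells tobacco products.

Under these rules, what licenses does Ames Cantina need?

1. vehicles 27 ≥ 22; floor area 8,800 square feet ≥ 6,100 square feet; provides lodging to guests → Commercial Authorization not required.
2. floor area 8,800 square feet < 16,600 square feet; vehicles 27 ≤ 29 → Municipal Permit not required.
3. vehicles 27 ≤ 29; is a home-based business → Small Fleet Authorization required.
4. sells tobacco products; vehicles 27 ≤ 30; floor area 8,800 square feet ≤ 12,400 square feet → Regulatory Authorization not required.
5. floor area 8,800 square feet > 1,600 square feet; vehicles 27 < 39 → Operating Permit not required.
6. vehicles 27 < 29; floor area 8,800 square feet ≤ 10,800 square feet; is a home-based business → Small Fleet License required.
7. floor area 8,800 square feet < 10,000 square feet; is a home-based business → Annual Registration required.
8. vehicles 27 ≥ 18; provides lodging to guests → Small Fleet Registration not required.
9. vehicles 27 < 29 → Operating Certificate not required.
10. sells tobacco products; vehicles 27 < 29 → exempt from Annual Registration.

Small Fleet Authorization, Small Fleet License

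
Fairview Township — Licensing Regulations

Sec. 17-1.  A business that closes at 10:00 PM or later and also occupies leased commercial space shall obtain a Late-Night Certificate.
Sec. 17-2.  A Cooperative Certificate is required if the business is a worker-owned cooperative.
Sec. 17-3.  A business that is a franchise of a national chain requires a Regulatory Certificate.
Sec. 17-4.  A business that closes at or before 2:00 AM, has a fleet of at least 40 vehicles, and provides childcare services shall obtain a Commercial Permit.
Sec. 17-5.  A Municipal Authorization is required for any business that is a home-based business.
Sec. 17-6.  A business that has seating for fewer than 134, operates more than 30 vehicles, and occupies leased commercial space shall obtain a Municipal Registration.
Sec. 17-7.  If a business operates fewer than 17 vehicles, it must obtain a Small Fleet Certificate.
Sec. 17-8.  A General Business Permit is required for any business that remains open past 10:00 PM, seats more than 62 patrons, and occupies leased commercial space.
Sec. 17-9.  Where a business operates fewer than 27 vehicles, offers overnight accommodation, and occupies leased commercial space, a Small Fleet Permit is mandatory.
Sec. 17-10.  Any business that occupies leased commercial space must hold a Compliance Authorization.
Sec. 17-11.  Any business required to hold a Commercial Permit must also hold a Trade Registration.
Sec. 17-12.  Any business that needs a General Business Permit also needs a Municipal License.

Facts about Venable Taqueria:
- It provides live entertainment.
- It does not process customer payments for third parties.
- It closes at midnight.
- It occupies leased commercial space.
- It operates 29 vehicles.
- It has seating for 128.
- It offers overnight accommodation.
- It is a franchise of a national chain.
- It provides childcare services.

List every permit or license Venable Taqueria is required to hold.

Sec. 17-1. closes midnight, after 10:00 PM; occupies leased commercial space → Late-Night Certificate required.
Sec. 17-2. is a franchise of a national chain (not: is a worker-owned cooperative) → Cooperative Certificate not required.
Sec. 17-3. is a franchise of a national chain → Regulatory Certificate required.
Sec. 17-4. closes midnight, at/before 2:00 AM; vehicles 29 < 40; provides childcare services → Commercial Permit not required.
Sec. 17-5. occupies leased commercial space (not: is a home-based business) → Municipal Authorization not required.
Sec. 17-6. seating 128 < 134; vehicles 29 ≤ 30; occupies leased commercial space → Municipal Registration not required.
Sec. 17-7. vehicles 29 ≥ 17 → Small Fleet Certificate not required.
Sec. 17-8. closes midnight, after 10:00 PM; seating 128 > 62; occupies leased commercial space → General Business Permit required.
Sec. 17-9. vehicles 29 ≥ 27; offers overnight accommodation; occupies leased commercial space → Small Fleet Permit not required.
Sec. 17-10. occupies leased commercial space → Compliance Authorization required.
Sec. 17-11. Commercial Permit is not required → no effect.
Sec. 17-12. General Business Permit is required → Municipal License also required.

Compliance Authorization, General Business Permit, Late-Night Certificate, Municipal License, Regulatory Certificate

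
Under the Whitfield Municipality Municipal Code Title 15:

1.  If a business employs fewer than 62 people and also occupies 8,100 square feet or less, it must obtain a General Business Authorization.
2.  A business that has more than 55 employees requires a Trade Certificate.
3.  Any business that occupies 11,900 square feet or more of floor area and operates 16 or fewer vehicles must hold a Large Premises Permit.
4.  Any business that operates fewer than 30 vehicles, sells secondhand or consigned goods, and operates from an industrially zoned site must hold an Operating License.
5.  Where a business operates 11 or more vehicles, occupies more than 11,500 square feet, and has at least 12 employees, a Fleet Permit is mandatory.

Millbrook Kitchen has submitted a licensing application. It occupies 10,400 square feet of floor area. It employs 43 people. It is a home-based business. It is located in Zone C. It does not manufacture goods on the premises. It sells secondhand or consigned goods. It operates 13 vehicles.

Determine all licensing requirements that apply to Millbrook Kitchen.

None

1. employees 43 < 62; floor area 10,400 square feet > 8,100 square feet → General Business Authorization not required.
2. employees 43 ≤ 55 → Trade Certificate not required.
3. floor area 10,400 square feet < 11,900 square feet; vehicles 13 ≤ 16 → Large Premises Permit not required.
4. vehicles 13 < 30; sells secondhand or consigned goods; is a home-based business (not: operates from an industrially zoned site) → Operating License not required.
5. vehicles 13 ≥ 11; floor area 10,400 square feet ≤ 11,500 square feet; employees 43 ≥ 12 → Fleet Permit not required.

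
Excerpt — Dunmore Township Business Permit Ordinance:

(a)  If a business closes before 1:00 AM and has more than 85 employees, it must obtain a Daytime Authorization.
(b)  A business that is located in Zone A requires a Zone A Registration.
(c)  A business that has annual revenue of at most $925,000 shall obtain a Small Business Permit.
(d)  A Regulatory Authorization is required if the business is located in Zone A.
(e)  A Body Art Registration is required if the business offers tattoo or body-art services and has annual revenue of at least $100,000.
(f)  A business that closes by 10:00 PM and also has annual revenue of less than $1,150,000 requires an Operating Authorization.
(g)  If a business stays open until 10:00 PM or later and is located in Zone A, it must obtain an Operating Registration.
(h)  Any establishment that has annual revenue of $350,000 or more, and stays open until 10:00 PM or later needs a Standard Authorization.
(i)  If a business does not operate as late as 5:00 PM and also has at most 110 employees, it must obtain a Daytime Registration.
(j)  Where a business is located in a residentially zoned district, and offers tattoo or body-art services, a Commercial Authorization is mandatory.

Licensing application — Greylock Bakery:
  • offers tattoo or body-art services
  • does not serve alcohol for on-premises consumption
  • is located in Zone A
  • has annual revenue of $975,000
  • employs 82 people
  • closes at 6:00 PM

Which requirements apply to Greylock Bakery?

(a) closes 6:00 PM, at/before 1:00 AM; employees 82 ≤ 85 → Daytime Authorization not required.
(b) is located in Zone A → Zone A Registration required.
(c) revenue $975,000 > $925,000 → Small Business Permit not required.
(d) is located in Zone A → Regulatory Authorization required.
(e) offers tattoo or body-art services; revenue $975,000 ≥ $100,000 → Body Art Registration required.
(f) closes 6:00 PM, at/before 10:00 PM; revenue $975,000 < $1,150,000 → Operating Authorization required.
(g) closes 6:00 PM, at/before 10:00 PM; is located in Zone A → Operating Registration not required.
(h) revenue $975,000 ≥ $350,000; closes 6:00 PM, at/before 10:00 PM → Standard Authorization not required.
(i) closes 6:00 PM, after 5:00 PM; employees 82 ≤ 110 → Daytime Registration not required.
(j) is located in Zone A (not: is located in a residentially zoned district); offers tattoo or body-art services → Commercial Authorization not required.

Body Art Registration, Operating Authorization, Regulatory Authorization, Zone A Registration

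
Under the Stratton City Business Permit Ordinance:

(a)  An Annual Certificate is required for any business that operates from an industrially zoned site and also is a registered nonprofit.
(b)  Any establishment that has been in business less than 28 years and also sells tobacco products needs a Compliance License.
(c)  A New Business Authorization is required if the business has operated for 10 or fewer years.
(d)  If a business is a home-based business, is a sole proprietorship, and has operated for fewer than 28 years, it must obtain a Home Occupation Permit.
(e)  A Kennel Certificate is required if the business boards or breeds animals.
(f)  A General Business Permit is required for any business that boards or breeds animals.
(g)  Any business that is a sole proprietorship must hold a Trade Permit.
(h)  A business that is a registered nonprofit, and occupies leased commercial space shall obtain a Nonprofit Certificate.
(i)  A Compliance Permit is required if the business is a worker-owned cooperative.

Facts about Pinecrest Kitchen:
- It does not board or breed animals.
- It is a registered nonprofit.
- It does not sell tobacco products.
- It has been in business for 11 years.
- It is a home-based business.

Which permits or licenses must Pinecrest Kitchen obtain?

(a) is a home-based business (not: operates from an industrially zoned site); is a registered nonprofit → Annual Certificate not required.
(b) years in business 11 < 28; does not sell tobacco products → Compliance License not required.
(c) years in business 11 > 10 → New Business Authorization not required.
(d) is a home-based business; is a registered nonprofit (not: is a sole proprietorship); years in business 11 < 28 → Home Occupation Permit not required.
(e) does not board or breed animals → Kennel Certificate not required.
(f) does not board or breed animals → General Business Permit not required.
(g) is a registered nonprofit (not: is a sole proprietorship) → Trade Permit not required.
(h) is a registered nonprofit; is a home-based business (not: occupies leased commercial space) → Nonprofit Certificate not required.
(i) is a registered nonprofit (not: is a worker-owned cooperative) → Compliance Permit not required.

None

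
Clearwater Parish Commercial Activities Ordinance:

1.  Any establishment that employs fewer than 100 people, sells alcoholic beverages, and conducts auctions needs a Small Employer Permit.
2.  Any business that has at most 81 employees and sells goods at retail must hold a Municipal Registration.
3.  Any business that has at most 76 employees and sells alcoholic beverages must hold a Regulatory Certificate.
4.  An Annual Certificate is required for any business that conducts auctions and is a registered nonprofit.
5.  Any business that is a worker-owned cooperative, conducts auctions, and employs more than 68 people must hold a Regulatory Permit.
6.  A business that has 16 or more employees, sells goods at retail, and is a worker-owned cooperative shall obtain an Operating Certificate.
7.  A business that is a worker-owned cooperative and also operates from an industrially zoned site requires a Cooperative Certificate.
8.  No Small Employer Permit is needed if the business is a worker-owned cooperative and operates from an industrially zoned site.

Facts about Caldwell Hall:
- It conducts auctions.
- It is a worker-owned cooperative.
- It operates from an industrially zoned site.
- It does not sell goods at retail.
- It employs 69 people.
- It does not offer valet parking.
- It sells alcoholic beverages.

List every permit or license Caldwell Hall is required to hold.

1. employees 69 < 100; sells alcoholic beverages; conducts auctions → Small Employer Permit required.
2. employees 69 ≤ 81; does not sell goods at retail → Municipal Registration not required.
3. employees 69 ≤ 76; sells alcoholic beverages → Regulatory Certificate required.
4. conducts auctions; is a worker-owned cooperative (not: is a registered nonprofit) → Annual Certificate not required.
5. is a worker-owned cooperative; conducts auctions; employees 69 > 68 → Regulatory Permit required.
6. employees 69 ≥ 16; does not sell goods at retail; is a worker-owned cooperative → Operating Certificate not required.
7. is a worker-owned cooperative; operates from an industrially zoned site → Cooperative Certificate required.
8. is a worker-owned cooperative; operates from an industrially zoned site → exempt from Small Employer Permit.

Cooperative Certificate, Regulatory Certificate, Regulatory Permit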